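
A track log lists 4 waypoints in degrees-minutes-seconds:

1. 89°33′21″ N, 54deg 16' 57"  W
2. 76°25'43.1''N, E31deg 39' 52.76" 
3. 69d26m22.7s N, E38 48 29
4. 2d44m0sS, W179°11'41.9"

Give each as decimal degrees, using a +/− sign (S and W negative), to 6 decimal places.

1. 89.555833, -54.282500
2. 76.428639, 31.664656
3. 69.439639, 38.808056
4. -2.733333, -179.194972

Point 1:
  Lat: 89 + 33/60 + 21/3600 = 89.5558333
  N ⇒ keep positive
  Longitude: 16′ + 57″ = 16.95000′; 54 + 16.95000/60 = 54.2825000
  hemisphere W, so the sign is −
Point 2:
  φ: 25′ + 43.1″ = 25.71833′; 76 + 25.71833/60 = 76.4286389
  N ⇒ keep positive
  Longitude: 39′ + 52.76″ = 39.87933′; 31 + 39.87933/60 = 31.6646556
  E → positive
Point 3:
  Latitude: 69 + 26/60 + 22.7/3600 = 69.4396389
  N → positive
  λ: 38° + 48/60 + 29/3600 = 38 + 0.800000 + 0.008056 = 38.8080556
  E ⇒ keep positive
Point 4:
  Lat: 2 + 44/60 + 0/3600 = 2.7333333
  S → negative
  λ: 11′ + 41.9″ = 11.69833′; 179 + 11.69833/60 = 179.1949722
  W ⇒ negate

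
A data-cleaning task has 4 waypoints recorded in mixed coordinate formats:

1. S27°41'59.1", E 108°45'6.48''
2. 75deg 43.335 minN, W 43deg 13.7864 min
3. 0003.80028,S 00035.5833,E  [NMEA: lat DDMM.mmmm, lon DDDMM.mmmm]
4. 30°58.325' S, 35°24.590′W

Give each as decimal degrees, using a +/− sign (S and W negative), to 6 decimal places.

Point 1:
  Lat: 27° + 41/60 + 59.1/3600 = 27 + 0.683333 + 0.016417 = 27.6997500
  hemisphere S, so the sign is −
  Longitude: 108° + 45/60 + 6.48/3600 = 108 + 0.750000 + 0.001800 = 108.7518000
  E ⇒ keep positive
Point 2:
  φ: 75 + 43.335/60 = 75.7222500
  N → positive
  λ: 43 + 13.7864/60 = 43.2297733
  W → negative
Point 3:
  φ: degrees = first 2 digits = 0, minutes = 3.80028; 0 + 3.80028/60 = 0.0633380
  hemisphere S, so the sign is −
  Longitude: split at 3 digits → 000° and 35.5833′; 0 + 35.5833/60 = 0.5930550
  E ⇒ keep positive
Point 4:
  Latitude: 30 + 58.325/60 = 30.9720833
  S ⇒ negate
  Lon: 24.59′ = 0.409833°; total 35.4098333
  hemisphere W, so the sign is −

1. -27.699750, 108.751800
2. 75.722250, -43.229773
3. -0.063338, 0.593055
4. -30.972083, -35.409833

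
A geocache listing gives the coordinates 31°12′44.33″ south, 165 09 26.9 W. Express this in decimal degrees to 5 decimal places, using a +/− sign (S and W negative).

-31.21231, -165.15747

Lat: 31 + 12/60 + 44.33/3600 = 31.212314
S ⇒ negate
λ: 9′ + 26.9″ = 9.44833′; 165 + 9.44833/60 = 165.157472
W → negative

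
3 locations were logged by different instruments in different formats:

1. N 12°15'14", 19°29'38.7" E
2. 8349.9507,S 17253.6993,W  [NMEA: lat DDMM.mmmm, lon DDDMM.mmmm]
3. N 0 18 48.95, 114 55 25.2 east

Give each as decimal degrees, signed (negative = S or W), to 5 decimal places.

1. 12.25389, 19.49408
2. -83.83251, -172.89499
3. 0.31360, 114.92367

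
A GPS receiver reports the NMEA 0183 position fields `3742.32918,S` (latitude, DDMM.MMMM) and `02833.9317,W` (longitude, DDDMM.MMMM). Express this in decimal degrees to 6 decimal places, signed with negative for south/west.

-37.705486, -28.565528

φ: split at 2 digits → 37° and 42.32918′; 37 + 42.32918/60 = 37.7054863
hemisphere S, so the sign is −
λ: split at 3 digits → 028° and 33.9317′; 28 + 33.9317/60 = 28.5655283
hemisphere W, so the sign is −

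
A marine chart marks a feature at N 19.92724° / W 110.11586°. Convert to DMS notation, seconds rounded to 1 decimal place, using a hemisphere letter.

Latitude: whole degrees 19; 55.63440′ → 55′ and 38.064″
λ: 0.115860° → 6.95160′; 0.95160 × 60 = 57.096″

19°55′38.1″ N, 110°06′57.1″ W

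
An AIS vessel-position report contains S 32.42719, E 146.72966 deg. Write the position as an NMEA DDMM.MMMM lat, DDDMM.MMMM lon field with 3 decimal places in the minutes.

3225.631,S / 14643.780,E

φ: minutes = (32.427190 − 32) × 60 = 25.63140
Lon: fractional part 0.729660 → 43.77960 minutes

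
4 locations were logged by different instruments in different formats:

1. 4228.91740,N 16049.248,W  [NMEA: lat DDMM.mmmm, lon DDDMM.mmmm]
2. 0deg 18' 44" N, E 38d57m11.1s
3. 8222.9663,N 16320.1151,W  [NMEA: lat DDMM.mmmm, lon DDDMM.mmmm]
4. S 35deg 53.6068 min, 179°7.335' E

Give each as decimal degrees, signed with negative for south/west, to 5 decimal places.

1. 42.48196, -160.82080
2. 0.31222, 38.95308
3. 82.38277, -163.33525
4. -35.89345, 179.12225

Point 1:
  Lat: degrees = first 2 digits = 42, minutes = 28.9174; 42 + 28.9174/60 = 42.481957
  N ⇒ keep positive
  Lon: degrees = first 3 digits = 160, minutes = 49.248; 160 + 49.248/60 = 160.820800
  W → negative
Point 2:
  Lat: 18′ + 44″ = 18.73333′; 0 + 18.73333/60 = 0.312222
  N ⇒ keep positive
  Lon: 57′ + 11.1″ = 57.18500′; 38 + 57.18500/60 = 38.953083
  E → positive
Point 3:
  Latitude: degrees = first 2 digits = 82, minutes = 22.9663; 82 + 22.9663/60 = 82.382772
  N → positive
  Longitude: degrees = first 3 digits = 163, minutes = 20.1151; 163 + 20.1151/60 = 163.335252
  W ⇒ negate
Point 4:
  Latitude: 35 + 53.6068/60 = 35.893447
  S → negative
  Lon: 179 + 7.335/60 = 179.122250
  E ⇒ keep positive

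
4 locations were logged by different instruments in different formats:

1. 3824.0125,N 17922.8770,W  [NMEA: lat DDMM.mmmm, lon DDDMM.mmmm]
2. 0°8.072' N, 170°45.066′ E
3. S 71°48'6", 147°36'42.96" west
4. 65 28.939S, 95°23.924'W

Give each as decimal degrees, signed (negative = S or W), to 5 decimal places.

Point 1:
  Latitude: split at 2 digits → 38° and 24.0125′; 38 + 24.0125/60 = 38.400208
  N ⇒ keep positive
  λ: split at 3 digits → 179° and 22.877′; 179 + 22.877/60 = 179.381283
  W → negative
Point 2:
  Latitude: 0 + 8.072/60 = 0.134533
  N ⇒ keep positive
  Lon: 45.066′ = 0.751100°; total 170.751100
  E → positive
Point 3:
  Latitude: 71 + 48/60 + 6/3600 = 71.801667
  hemisphere S, so the sign is −
  Longitude: 147° + 36/60 + 42.96/3600 = 147 + 0.600000 + 0.011933 = 147.611933
  W ⇒ negate
Point 4:
  Latitude: 28.939′ = 0.482317°; total 65.482317
  hemisphere S, so the sign is −
  Longitude: 95 + 23.924/60 = 95.398733
  W → negative

1. 38.40021, -179.38128
2. 0.13453, 170.75110
3. -71.80167, -147.61193
4. -65.48232, -95.39873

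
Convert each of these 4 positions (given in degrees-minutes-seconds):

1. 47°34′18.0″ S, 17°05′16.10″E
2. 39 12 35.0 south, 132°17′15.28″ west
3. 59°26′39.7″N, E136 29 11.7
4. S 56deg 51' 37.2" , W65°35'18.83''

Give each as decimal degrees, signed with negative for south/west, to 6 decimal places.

Point 1:
  Latitude: 47° + 34/60 + 18/3600 = 47 + 0.566667 + 0.005000 = 47.5716667
  hemisphere S, so the sign is −
  λ: 17° + 5/60 + 16.1/3600 = 17 + 0.083333 + 0.004472 = 17.0878056
  E → positive
Point 2:
  Latitude: 39° + 12/60 + 35/3600 = 39 + 0.200000 + 0.009722 = 39.2097222
  S → negative
  Longitude: 132 + 17/60 + 15.28/3600 = 132.2875778
  W → negative
Point 3:
  φ: 59 + 26/60 + 39.7/3600 = 59.4443611
  N ⇒ keep positive
  Lon: 136° + 29/60 + 11.7/3600 = 136 + 0.483333 + 0.003250 = 136.4865833
  E ⇒ keep positive
Point 4:
  Lat: 56° + 51/60 + 37.2/3600 = 56 + 0.850000 + 0.010333 = 56.8603333
  S → negative
  λ: 65 + 35/60 + 18.83/3600 = 65.5885639
  W → negative

1. -47.571667, 17.087806
2. -39.209722, -132.287578
3. 59.444361, 136.486583
4. -56.860333, -65.588564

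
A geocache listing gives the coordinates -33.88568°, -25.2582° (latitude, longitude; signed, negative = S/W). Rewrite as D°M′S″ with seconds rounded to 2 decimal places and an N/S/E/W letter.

33°53′8.45″ S, 25°15′29.52″ W

Latitude is negative → S; |value| = 33.885680
φ: 0.885680° → 53.14080′; 0.14080 × 60 = 8.4480″
Longitude is negative → W; |value| = 25.258200
Longitude: whole degrees 25; 15.49200′ → 15′ and 29.5200″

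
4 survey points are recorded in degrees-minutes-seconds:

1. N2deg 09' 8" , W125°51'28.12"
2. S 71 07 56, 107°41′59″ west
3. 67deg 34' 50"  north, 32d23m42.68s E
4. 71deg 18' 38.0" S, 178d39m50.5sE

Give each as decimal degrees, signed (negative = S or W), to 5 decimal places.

1. 2.15222, -125.85781
2. -71.13222, -107.69972
3. 67.58056, 32.39519
4. -71.31056, 178.66403

Point 1:
  φ: 9′ + 8″ = 9.13333′; 2 + 9.13333/60 = 2.152222
  N → positive
  λ: 125 + 51/60 + 28.12/3600 = 125.857811
  W ⇒ negate
Point 2:
  Latitude: 7′ + 56″ = 7.93333′; 71 + 7.93333/60 = 71.132222
  hemisphere S, so the sign is −
  λ: 107° + 41/60 + 59/3600 = 107 + 0.683333 + 0.016389 = 107.699722
  W → negative
Point 3:
  φ: 67° + 34/60 + 50/3600 = 67 + 0.566667 + 0.013889 = 67.580556
  N ⇒ keep positive
  λ: 23′ + 42.68″ = 23.71133′; 32 + 23.71133/60 = 32.395189
  E ⇒ keep positive
Point 4:
  Latitude: 71° + 18/60 + 38/3600 = 71 + 0.300000 + 0.010556 = 71.310556
  S → negative
  λ: 39′ + 50.5″ = 39.84167′; 178 + 39.84167/60 = 178.664028
  E ⇒ keep positive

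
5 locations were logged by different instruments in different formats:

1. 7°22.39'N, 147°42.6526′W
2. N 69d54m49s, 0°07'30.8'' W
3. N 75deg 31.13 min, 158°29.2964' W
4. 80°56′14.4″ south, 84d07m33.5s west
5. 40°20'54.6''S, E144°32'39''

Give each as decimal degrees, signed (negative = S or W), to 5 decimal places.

1. 7.37317, -147.71088
2. 69.91361, -0.12522
3. 75.51883, -158.48827
4. -80.93733, -84.12597
5. -40.34850, 144.54417

Point 1:
  φ: 22.39′ = 0.373167°; total 7.373167
  N → positive
  Longitude: 147 + 42.6526/60 = 147.710877
  hemisphere W, so the sign is −
Point 2:
  Lat: 54′ + 49″ = 54.81667′; 69 + 54.81667/60 = 69.913611
  N → positive
  Longitude: 0° + 7/60 + 30.8/3600 = 0 + 0.116667 + 0.008556 = 0.125222
  hemisphere W, so the sign is −
Point 3:
  Latitude: 75 + 31.13/60 = 75.518833
  N → positive
  λ: 29.2964′ = 0.488273°; total 158.488273
  hemisphere W, so the sign is −
Point 4:
  Latitude: 80 + 56/60 + 14.4/3600 = 80.937333
  S ⇒ negate
  λ: 7′ + 33.5″ = 7.55833′; 84 + 7.55833/60 = 84.125972
  hemisphere W, so the sign is −
Point 5:
  Lat: 40 + 20/60 + 54.6/3600 = 40.348500
  hemisphere S, so the sign is −
  Longitude: 32′ + 39″ = 32.65000′; 144 + 32.65000/60 = 144.544167
  E → positive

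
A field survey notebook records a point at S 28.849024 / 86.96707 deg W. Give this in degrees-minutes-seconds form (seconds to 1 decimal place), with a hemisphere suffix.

Lat: whole degrees 28; 50.94144′ → 50′ and 56.486″
λ: whole degrees 86; 58.02420′ → 58′ and 1.452″

28°50′56.5″ S, 86°58′1.5″ W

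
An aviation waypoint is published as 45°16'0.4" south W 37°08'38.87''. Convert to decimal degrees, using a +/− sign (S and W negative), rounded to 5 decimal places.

Latitude: 16′ + 0.4″ = 16.00667′; 45 + 16.00667/60 = 45.266778
S ⇒ negate
Longitude: 37° + 8/60 + 38.87/3600 = 37 + 0.133333 + 0.010797 = 37.144131
W → negative

-45.26678, -37.14413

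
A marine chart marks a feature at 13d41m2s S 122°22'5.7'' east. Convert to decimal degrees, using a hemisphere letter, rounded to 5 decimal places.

φ: 13° + 41/60 + 2/3600 = 13 + 0.683333 + 0.000556 = 13.683889
Lon: 22′ + 5.7″ = 22.09500′; 122 + 22.09500/60 = 122.368250

13.68389° S, 122.36825° E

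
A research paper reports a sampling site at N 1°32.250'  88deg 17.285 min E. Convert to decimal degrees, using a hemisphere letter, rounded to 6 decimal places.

1.537500° N, 88.288083° E

Latitude: 32.25′ = 0.537500°; total 1.5375000
Lon: 17.285′ = 0.288083°; total 88.2880833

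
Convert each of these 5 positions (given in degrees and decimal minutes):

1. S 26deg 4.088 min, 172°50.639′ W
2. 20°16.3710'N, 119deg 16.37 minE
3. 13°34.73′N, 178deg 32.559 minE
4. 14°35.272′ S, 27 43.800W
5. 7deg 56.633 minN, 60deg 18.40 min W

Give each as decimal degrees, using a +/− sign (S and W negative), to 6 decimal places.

Point 1:
  Lat: 4.088′ = 0.068133°; total 26.0681333
  S ⇒ negate
  λ: 50.639′ = 0.843983°; total 172.8439833
  W ⇒ negate
Point 2:
  φ: 16.371′ = 0.272850°; total 20.2728500
  N → positive
  Lon: 16.37′ = 0.272833°; total 119.2728333
  E ⇒ keep positive
Point 3:
  Latitude: 34.73′ = 0.578833°; total 13.5788333
  N ⇒ keep positive
  Lon: 178 + 32.559/60 = 178.5426500
  E ⇒ keep positive
Point 4:
  Latitude: 14 + 35.272/60 = 14.5878667
  hemisphere S, so the sign is −
  λ: 43.8′ = 0.730000°; total 27.7300000
  hemisphere W, so the sign is −
Point 5:
  Lat: 7 + 56.633/60 = 7.9438833
  N ⇒ keep positive
  Longitude: 18.4′ = 0.306667°; total 60.3066667
  hemisphere W, so the sign is −

1. -26.068133, -172.843983
2. 20.272850, 119.272833
3. 13.578833, 178.542650
4. -14.587867, -27.730000
5. 7.943883, -60.306667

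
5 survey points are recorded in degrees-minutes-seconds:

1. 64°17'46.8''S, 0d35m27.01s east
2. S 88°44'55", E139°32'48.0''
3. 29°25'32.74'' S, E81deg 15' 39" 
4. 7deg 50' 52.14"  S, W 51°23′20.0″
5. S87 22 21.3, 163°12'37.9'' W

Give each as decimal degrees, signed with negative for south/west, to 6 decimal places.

1. -64.296333, 0.590836
2. -88.748611, 139.546667
3. -29.425761, 81.260833
4. -7.847817, -51.388889
5. -87.372583, -163.210528

Point 1:
  Lat: 64° + 17/60 + 46.8/3600 = 64 + 0.283333 + 0.013000 = 64.2963333
  S → negative
  λ: 35′ + 27.01″ = 35.45017′; 0 + 35.45017/60 = 0.5908361
  E → positive
Point 2:
  φ: 88° + 44/60 + 55/3600 = 88 + 0.733333 + 0.015278 = 88.7486111
  S → negative
  Longitude: 32′ + 48″ = 32.80000′; 139 + 32.80000/60 = 139.5466667
  E ⇒ keep positive
Point 3:
  φ: 29° + 25/60 + 32.74/3600 = 29 + 0.416667 + 0.009094 = 29.4257611
  S → negative
  Longitude: 81 + 15/60 + 39/3600 = 81.2608333
  E → positive
Point 4:
  Lat: 50′ + 52.14″ = 50.86900′; 7 + 50.86900/60 = 7.8478167
  S ⇒ negate
  λ: 23′ + 20″ = 23.33333′; 51 + 23.33333/60 = 51.3888889
  W ⇒ negate
Point 5:
  Latitude: 87° + 22/60 + 21.3/3600 = 87 + 0.366667 + 0.005917 = 87.3725833
  hemisphere S, so the sign is −
  Lon: 163° + 12/60 + 37.9/3600 = 163 + 0.200000 + 0.010528 = 163.2105278
  W ⇒ negate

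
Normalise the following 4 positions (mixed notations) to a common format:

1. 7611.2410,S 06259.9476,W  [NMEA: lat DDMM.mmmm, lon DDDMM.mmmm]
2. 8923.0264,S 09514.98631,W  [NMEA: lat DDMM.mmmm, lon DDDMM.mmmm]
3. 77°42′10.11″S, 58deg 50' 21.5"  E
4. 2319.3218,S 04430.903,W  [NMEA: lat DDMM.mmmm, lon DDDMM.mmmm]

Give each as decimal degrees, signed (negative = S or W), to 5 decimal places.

1. -76.18735, -62.99913
2. -89.38377, -95.24977
3. -77.70281, 58.83931
4. -23.32203, -44.51505

Point 1:
  Latitude: degrees = first 2 digits = 76, minutes = 11.241; 76 + 11.241/60 = 76.187350
  S ⇒ negate
  λ: degrees = first 3 digits = 62, minutes = 59.9476; 62 + 59.9476/60 = 62.999127
  W ⇒ negate
Point 2:
  Lat: degrees = first 2 digits = 89, minutes = 23.0264; 89 + 23.0264/60 = 89.383773
  S ⇒ negate
  λ: degrees = first 3 digits = 95, minutes = 14.98631; 95 + 14.98631/60 = 95.249772
  hemisphere W, so the sign is −
Point 3:
  φ: 77° + 42/60 + 10.11/3600 = 77 + 0.700000 + 0.002808 = 77.702808
  S ⇒ negate
  Lon: 58 + 50/60 + 21.5/3600 = 58.839306
  E ⇒ keep positive
Point 4:
  Latitude: split at 2 digits → 23° and 19.3218′; 23 + 19.3218/60 = 23.322030
  hemisphere S, so the sign is −
  λ: split at 3 digits → 044° and 30.903′; 44 + 30.903/60 = 44.515050
  hemisphere W, so the sign is −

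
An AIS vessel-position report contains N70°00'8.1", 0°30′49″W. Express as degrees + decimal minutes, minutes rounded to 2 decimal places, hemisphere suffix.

70° 0.14′ N, 0° 30.82′ W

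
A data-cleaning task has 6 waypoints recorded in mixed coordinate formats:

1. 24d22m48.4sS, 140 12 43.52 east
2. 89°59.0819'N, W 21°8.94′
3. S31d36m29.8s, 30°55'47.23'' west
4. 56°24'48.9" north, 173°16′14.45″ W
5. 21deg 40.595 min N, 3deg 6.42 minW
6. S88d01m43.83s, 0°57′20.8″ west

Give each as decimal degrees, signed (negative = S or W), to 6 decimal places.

1. -24.380111, 140.212089
2. 89.984698, -21.149000
3. -31.608278, -30.929786
4. 56.413583, -173.270681
5. 21.676583, -3.107000
6. -88.028842, -0.955778

Point 1:
  Latitude: 24° + 22/60 + 48.4/3600 = 24 + 0.366667 + 0.013444 = 24.3801111
  S → negative
  Longitude: 12′ + 43.52″ = 12.72533′; 140 + 12.72533/60 = 140.2120889
  E ⇒ keep positive
Point 2:
  φ: 89 + 59.0819/60 = 89.9846983
  N → positive
  Lon: 8.94′ = 0.149000°; total 21.1490000
  W ⇒ negate
Point 3:
  Lat: 36′ + 29.8″ = 36.49667′; 31 + 36.49667/60 = 31.6082778
  hemisphere S, so the sign is −
  Longitude: 30 + 55/60 + 47.23/3600 = 30.9297861
  hemisphere W, so the sign is −
Point 4:
  φ: 56 + 24/60 + 48.9/3600 = 56.4135833
  N ⇒ keep positive
  Longitude: 173° + 16/60 + 14.45/3600 = 173 + 0.266667 + 0.004014 = 173.2706806
  hemisphere W, so the sign is −
Point 5:
  Lat: 40.595′ = 0.676583°; total 21.6765833
  N ⇒ keep positive
  λ: 6.42′ = 0.107000°; total 3.1070000
  hemisphere W, so the sign is −
Point 6:
  Lat: 88° + 1/60 + 43.83/3600 = 88 + 0.016667 + 0.012175 = 88.0288417
  S → negative
  λ: 0 + 57/60 + 20.8/3600 = 0.9557778
  W → negative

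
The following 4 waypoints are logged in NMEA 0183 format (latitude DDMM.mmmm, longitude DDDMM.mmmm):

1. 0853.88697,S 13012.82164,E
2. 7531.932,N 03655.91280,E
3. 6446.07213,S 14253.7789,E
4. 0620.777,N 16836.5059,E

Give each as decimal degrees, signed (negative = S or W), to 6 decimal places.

1. -8.898116, 130.213694
2. 75.532200, 36.931880
3. -64.767869, 142.896315
4. 6.346283, 168.608432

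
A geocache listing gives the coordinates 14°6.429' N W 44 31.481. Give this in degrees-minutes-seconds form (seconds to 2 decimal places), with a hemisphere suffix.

14°06′25.74″ N, 44°31′28.86″ W

Lat: 6.42900′ → 6′ and 0.42900 × 60 = 25.7400″
λ: 31.48100′ → 31′ and 0.48100 × 60 = 28.8600″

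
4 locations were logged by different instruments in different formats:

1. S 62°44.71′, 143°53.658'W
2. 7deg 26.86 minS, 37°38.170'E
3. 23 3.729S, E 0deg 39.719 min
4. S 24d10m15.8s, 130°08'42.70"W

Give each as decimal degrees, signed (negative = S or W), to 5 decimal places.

1. -62.74517, -143.89430
2. -7.44767, 37.63617
3. -23.06215, 0.66198
4. -24.17106, -130.14519

Point 1:
  Lat: 62 + 44.71/60 = 62.745167
  S ⇒ negate
  λ: 143 + 53.658/60 = 143.894300
  hemisphere W, so the sign is −
Point 2:
  φ: 26.86′ = 0.447667°; total 7.447667
  hemisphere S, so the sign is −
  Lon: 37 + 38.17/60 = 37.636167
  E → positive
Point 3:
  Latitude: 3.729′ = 0.062150°; total 23.062150
  hemisphere S, so the sign is −
  Lon: 0 + 39.719/60 = 0.661983
  E → positive
Point 4:
  Lat: 10′ + 15.8″ = 10.26333′; 24 + 10.26333/60 = 24.171056
  S ⇒ negate
  Lon: 130 + 8/60 + 42.7/3600 = 130.145194
  hemisphere W, so the sign is −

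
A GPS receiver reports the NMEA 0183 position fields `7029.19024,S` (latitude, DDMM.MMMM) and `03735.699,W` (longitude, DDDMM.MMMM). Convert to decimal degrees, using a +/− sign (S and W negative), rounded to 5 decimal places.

-70.48650, -37.59498

Lat: degrees = first 2 digits = 70, minutes = 29.19024; 70 + 29.19024/60 = 70.486504
hemisphere S, so the sign is −
λ: split at 3 digits → 037° and 35.699′; 37 + 35.699/60 = 37.594983
W ⇒ negate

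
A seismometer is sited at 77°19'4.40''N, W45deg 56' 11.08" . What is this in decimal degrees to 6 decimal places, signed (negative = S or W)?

77.317889, -45.936411

Latitude: 19′ + 4.4″ = 19.07333′; 77 + 19.07333/60 = 77.3178889
N ⇒ keep positive
Lon: 56′ + 11.08″ = 56.18467′; 45 + 56.18467/60 = 45.9364111
W ⇒ negate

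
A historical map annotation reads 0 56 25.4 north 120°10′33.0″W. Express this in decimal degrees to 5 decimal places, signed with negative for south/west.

0.94039, -120.17583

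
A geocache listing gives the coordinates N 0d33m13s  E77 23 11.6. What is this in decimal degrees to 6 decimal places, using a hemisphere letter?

0.553611° N, 77.386556° E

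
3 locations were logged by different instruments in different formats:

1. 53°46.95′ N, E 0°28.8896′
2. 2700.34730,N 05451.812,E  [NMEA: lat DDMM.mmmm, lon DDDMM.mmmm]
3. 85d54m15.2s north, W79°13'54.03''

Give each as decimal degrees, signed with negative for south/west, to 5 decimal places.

1. 53.78250, 0.48149
2. 27.00579, 54.86353
3. 85.90422, -79.23168

Point 1:
  Lat: 46.95′ = 0.782500°; total 53.782500
  N ⇒ keep positive
  Longitude: 0 + 28.8896/60 = 0.481493
  E → positive
Point 2:
  Lat: degrees = first 2 digits = 27, minutes = 0.3473; 27 + 0.3473/60 = 27.005788
  N → positive
  λ: split at 3 digits → 054° and 51.812′; 54 + 51.812/60 = 54.863533
  E → positive
Point 3:
  Latitude: 85° + 54/60 + 15.2/3600 = 85 + 0.900000 + 0.004222 = 85.904222
  N ⇒ keep positive
  Lon: 79° + 13/60 + 54.03/3600 = 79 + 0.216667 + 0.015008 = 79.231675
  W → negative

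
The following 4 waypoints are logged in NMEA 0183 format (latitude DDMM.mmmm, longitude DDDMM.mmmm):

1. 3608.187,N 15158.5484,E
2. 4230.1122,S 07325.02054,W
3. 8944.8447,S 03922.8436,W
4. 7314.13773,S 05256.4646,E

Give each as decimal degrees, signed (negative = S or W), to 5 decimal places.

Point 1:
  φ: degrees = first 2 digits = 36, minutes = 8.187; 36 + 8.187/60 = 36.136450
  N ⇒ keep positive
  Longitude: split at 3 digits → 151° and 58.5484′; 151 + 58.5484/60 = 151.975807
  E ⇒ keep positive
Point 2:
  Lat: degrees = first 2 digits = 42, minutes = 30.1122; 42 + 30.1122/60 = 42.501870
  S ⇒ negate
  λ: degrees = first 3 digits = 73, minutes = 25.02054; 73 + 25.02054/60 = 73.417009
  W ⇒ negate
Point 3:
  Lat: degrees = first 2 digits = 89, minutes = 44.8447; 89 + 44.8447/60 = 89.747412
  hemisphere S, so the sign is −
  λ: degrees = first 3 digits = 39, minutes = 22.8436; 39 + 22.8436/60 = 39.380727
  W → negative
Point 4:
  Latitude: degrees = first 2 digits = 73, minutes = 14.13773; 73 + 14.13773/60 = 73.235629
  hemisphere S, so the sign is −
  Lon: split at 3 digits → 052° and 56.4646′; 52 + 56.4646/60 = 52.941077
  E ⇒ keep positive

1. 36.13645, 151.97581
2. -42.50187, -73.41701
3. -89.74741, -39.38073
4. -73.23563, 52.94108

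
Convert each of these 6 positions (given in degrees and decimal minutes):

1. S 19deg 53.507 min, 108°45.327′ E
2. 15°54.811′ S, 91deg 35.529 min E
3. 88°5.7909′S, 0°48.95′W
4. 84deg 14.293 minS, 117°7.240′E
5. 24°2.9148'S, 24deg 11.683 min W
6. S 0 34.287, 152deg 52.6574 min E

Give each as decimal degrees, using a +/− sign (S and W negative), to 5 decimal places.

Point 1:
  Lat: 19 + 53.507/60 = 19.891783
  S → negative
  Longitude: 108 + 45.327/60 = 108.755450
  E → positive
Point 2:
  Lat: 15 + 54.811/60 = 15.913517
  S → negative
  λ: 91 + 35.529/60 = 91.592150
  E ⇒ keep positive
Point 3:
  φ: 5.7909′ = 0.096515°; total 88.096515
  S → negative
  Longitude: 48.95′ = 0.815833°; total 0.815833
  W ⇒ negate
Point 4:
  φ: 14.293′ = 0.238217°; total 84.238217
  S → negative
  Longitude: 7.24′ = 0.120667°; total 117.120667
  E ⇒ keep positive
Point 5:
  Lat: 2.9148′ = 0.048580°; total 24.048580
  S ⇒ negate
  Longitude: 24 + 11.683/60 = 24.194717
  hemisphere W, so the sign is −
Point 6:
  φ: 0 + 34.287/60 = 0.571450
  S → negative
  Lon: 152 + 52.6574/60 = 152.877623
  E ⇒ keep positive

1. -19.89178, 108.75545
2. -15.91352, 91.59215
3. -88.09652, -0.81583
4. -84.23822, 117.12067
5. -24.04858, -24.19472
6. -0.57145, 152.87762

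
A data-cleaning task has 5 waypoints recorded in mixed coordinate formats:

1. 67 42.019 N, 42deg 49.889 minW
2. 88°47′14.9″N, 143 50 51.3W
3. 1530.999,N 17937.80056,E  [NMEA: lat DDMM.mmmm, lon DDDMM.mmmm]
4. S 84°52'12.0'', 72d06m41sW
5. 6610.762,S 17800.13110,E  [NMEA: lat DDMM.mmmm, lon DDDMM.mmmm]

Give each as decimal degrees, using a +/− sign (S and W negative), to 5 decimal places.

1. 67.70032, -42.83148
2. 88.78747, -143.84758
3. 15.51665, 179.63001
4. -84.87000, -72.11139
5. -66.17937, 178.00219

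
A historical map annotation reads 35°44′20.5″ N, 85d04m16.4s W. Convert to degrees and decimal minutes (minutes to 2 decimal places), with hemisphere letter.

φ: seconds/60 = 0.34167; minutes = 44 + 0.34167 = 44.3417
Lon: 4 + 16.4/60 = 4.2733′

35° 44.34′ N, 85° 4.27′ W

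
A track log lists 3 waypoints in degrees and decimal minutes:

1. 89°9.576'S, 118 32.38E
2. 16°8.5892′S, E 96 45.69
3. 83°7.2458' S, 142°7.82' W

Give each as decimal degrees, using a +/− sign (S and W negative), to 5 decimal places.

1. -89.15960, 118.53967
2. -16.14315, 96.76150
3. -83.12076, -142.13033

Point 1:
  φ: 9.576′ = 0.159600°; total 89.159600
  S → negative
  Longitude: 118 + 32.38/60 = 118.539667
  E → positive
Point 2:
  φ: 16 + 8.5892/60 = 16.143153
  S ⇒ negate
  λ: 96 + 45.69/60 = 96.761500
  E → positive
Point 3:
  Lat: 83 + 7.2458/60 = 83.120763
  hemisphere S, so the sign is −
  λ: 7.82′ = 0.130333°; total 142.130333
  hemisphere W, so the sign is −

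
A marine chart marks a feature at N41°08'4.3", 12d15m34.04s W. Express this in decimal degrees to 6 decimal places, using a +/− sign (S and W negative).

φ: 41 + 8/60 + 4.3/3600 = 41.1345278
N ⇒ keep positive
Lon: 12° + 15/60 + 34.04/3600 = 12 + 0.250000 + 0.009456 = 12.2594556
W ⇒ negate

41.134528, -12.259456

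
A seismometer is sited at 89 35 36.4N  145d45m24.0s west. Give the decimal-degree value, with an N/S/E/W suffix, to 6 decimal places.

89.593444° N, 145.756667° W

φ: 89° + 35/60 + 36.4/3600 = 89 + 0.583333 + 0.010111 = 89.5934444
Lon: 145° + 45/60 + 24/3600 = 145 + 0.750000 + 0.006667 = 145.7566667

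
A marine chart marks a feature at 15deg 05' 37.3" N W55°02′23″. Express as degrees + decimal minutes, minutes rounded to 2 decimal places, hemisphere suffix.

15° 5.62′ N, 55° 2.38′ W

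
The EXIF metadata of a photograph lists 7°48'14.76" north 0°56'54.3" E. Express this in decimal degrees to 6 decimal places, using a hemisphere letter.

φ: 7 + 48/60 + 14.76/3600 = 7.8041000
Longitude: 56′ + 54.3″ = 56.90500′; 0 + 56.90500/60 = 0.9484167

7.804100° N, 0.948417° E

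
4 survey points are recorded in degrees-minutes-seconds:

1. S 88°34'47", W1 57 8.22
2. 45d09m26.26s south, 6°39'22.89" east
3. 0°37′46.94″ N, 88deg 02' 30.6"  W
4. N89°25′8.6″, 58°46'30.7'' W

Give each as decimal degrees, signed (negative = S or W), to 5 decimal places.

Point 1:
  Lat: 34′ + 47″ = 34.78333′; 88 + 34.78333/60 = 88.579722
  S → negative
  Lon: 1 + 57/60 + 8.22/3600 = 1.952283
  W ⇒ negate
Point 2:
  Latitude: 9′ + 26.26″ = 9.43767′; 45 + 9.43767/60 = 45.157294
  S → negative
  λ: 6° + 39/60 + 22.89/3600 = 6 + 0.650000 + 0.006358 = 6.656358
  E → positive
Point 3:
  Lat: 37′ + 46.94″ = 37.78233′; 0 + 37.78233/60 = 0.629706
  N → positive
  Lon: 88° + 2/60 + 30.6/3600 = 88 + 0.033333 + 0.008500 = 88.041833
  hemisphere W, so the sign is −
Point 4:
  Latitude: 25′ + 8.6″ = 25.14333′; 89 + 25.14333/60 = 89.419056
  N ⇒ keep positive
  λ: 58 + 46/60 + 30.7/3600 = 58.775194
  hemisphere W, so the sign is −

1. -88.57972, -1.95228
2. -45.15729, 6.65636
3. 0.62971, -88.04183
4. 89.41906, -58.77519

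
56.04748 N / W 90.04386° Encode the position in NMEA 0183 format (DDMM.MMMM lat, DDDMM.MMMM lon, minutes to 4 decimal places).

5602.8488,N / 09002.6316,W

Lat: fractional part 0.047480 → 2.848800 minutes
Lon: fractional part 0.043860 → 2.631600 minutes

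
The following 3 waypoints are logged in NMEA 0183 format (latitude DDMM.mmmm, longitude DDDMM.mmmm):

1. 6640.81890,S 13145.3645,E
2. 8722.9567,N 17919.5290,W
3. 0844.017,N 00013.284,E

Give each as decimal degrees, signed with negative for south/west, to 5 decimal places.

1. -66.68032, 131.75608
2. 87.38261, -179.32548
3. 8.73362, 0.22140

Point 1:
  Latitude: split at 2 digits → 66° and 40.8189′; 66 + 40.8189/60 = 66.680315
  S → negative
  Longitude: split at 3 digits → 131° and 45.3645′; 131 + 45.3645/60 = 131.756075
  E ⇒ keep positive
Point 2:
  Latitude: split at 2 digits → 87° and 22.9567′; 87 + 22.9567/60 = 87.382612
  N → positive
  λ: split at 3 digits → 179° and 19.529′; 179 + 19.529/60 = 179.325483
  W → negative
Point 3:
  φ: split at 2 digits → 08° and 44.017′; 8 + 44.017/60 = 8.733617
  N → positive
  Longitude: split at 3 digits → 000° and 13.284′; 0 + 13.284/60 = 0.221400
  E ⇒ keep positive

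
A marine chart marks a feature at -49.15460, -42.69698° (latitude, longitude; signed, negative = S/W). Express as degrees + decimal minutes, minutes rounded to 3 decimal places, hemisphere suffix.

49° 9.276′ S, 42° 41.819′ W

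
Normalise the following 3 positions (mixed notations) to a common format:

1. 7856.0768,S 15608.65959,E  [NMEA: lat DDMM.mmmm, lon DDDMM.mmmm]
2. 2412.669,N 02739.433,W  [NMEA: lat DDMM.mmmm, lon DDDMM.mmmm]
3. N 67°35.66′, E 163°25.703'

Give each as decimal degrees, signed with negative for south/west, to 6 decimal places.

1. -78.934613, 156.144327
2. 24.211150, -27.657217
3. 67.594333, 163.428383

Point 1:
  φ: degrees = first 2 digits = 78, minutes = 56.0768; 78 + 56.0768/60 = 78.9346133
  S ⇒ negate
  Lon: degrees = first 3 digits = 156, minutes = 8.65959; 156 + 8.65959/60 = 156.1443265
  E ⇒ keep positive
Point 2:
  Latitude: degrees = first 2 digits = 24, minutes = 12.669; 24 + 12.669/60 = 24.2111500
  N ⇒ keep positive
  Longitude: degrees = first 3 digits = 27, minutes = 39.433; 27 + 39.433/60 = 27.6572167
  W → negative
Point 3:
  φ: 67 + 35.66/60 = 67.5943333
  N → positive
  Lon: 25.703′ = 0.428383°; total 163.4283833
  E → positive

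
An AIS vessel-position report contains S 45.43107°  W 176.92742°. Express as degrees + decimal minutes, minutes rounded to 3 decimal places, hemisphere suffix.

Lat: 45° + 0.431070 × 60 = 45° 25.86420′
Longitude: 176° + 0.927420 × 60 = 176° 55.64520′

45° 25.864′ S, 176° 55.645′ W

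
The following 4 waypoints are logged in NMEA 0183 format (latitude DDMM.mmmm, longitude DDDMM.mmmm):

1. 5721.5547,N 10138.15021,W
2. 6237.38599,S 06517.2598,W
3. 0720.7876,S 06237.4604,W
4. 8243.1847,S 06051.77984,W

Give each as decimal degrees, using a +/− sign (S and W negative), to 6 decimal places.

Point 1:
  Latitude: degrees = first 2 digits = 57, minutes = 21.5547; 57 + 21.5547/60 = 57.3592450
  N ⇒ keep positive
  Longitude: degrees = first 3 digits = 101, minutes = 38.15021; 101 + 38.15021/60 = 101.6358368
  W → negative
Point 2:
  φ: degrees = first 2 digits = 62, minutes = 37.38599; 62 + 37.38599/60 = 62.6230998
  hemisphere S, so the sign is −
  Longitude: split at 3 digits → 065° and 17.2598′; 65 + 17.2598/60 = 65.2876633
  W ⇒ negate
Point 3:
  Latitude: split at 2 digits → 07° and 20.7876′; 7 + 20.7876/60 = 7.3464600
  S → negative
  Longitude: degrees = first 3 digits = 62, minutes = 37.4604; 62 + 37.4604/60 = 62.6243400
  W ⇒ negate
Point 4:
  Lat: split at 2 digits → 82° and 43.1847′; 82 + 43.1847/60 = 82.7197450
  hemisphere S, so the sign is −
  λ: degrees = first 3 digits = 60, minutes = 51.77984; 60 + 51.77984/60 = 60.8629973
  W ⇒ negate

1. 57.359245, -101.635837
2. -62.623100, -65.287663
3. -7.346460, -62.624340
4. -82.719745, -60.862997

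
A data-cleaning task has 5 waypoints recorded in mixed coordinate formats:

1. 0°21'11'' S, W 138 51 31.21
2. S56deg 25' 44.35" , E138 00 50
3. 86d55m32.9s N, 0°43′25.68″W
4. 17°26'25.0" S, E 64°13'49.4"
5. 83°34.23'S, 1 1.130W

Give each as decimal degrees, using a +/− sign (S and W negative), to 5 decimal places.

1. -0.35306, -138.85867
2. -56.42899, 138.01389
3. 86.92581, -0.72380
4. -17.44028, 64.23039
5. -83.57050, -1.01883

Point 1:
  Lat: 0° + 21/60 + 11/3600 = 0 + 0.350000 + 0.003056 = 0.353056
  S → negative
  Lon: 138° + 51/60 + 31.21/3600 = 138 + 0.850000 + 0.008669 = 138.858669
  hemisphere W, so the sign is −
Point 2:
  Lat: 56° + 25/60 + 44.35/3600 = 56 + 0.416667 + 0.012319 = 56.428986
  S → negative
  Longitude: 138° + 0/60 + 50/3600 = 138 + 0.000000 + 0.013889 = 138.013889
  E ⇒ keep positive
Point 3:
  Latitude: 55′ + 32.9″ = 55.54833′; 86 + 55.54833/60 = 86.925806
  N ⇒ keep positive
  Longitude: 0 + 43/60 + 25.68/3600 = 0.723800
  W → negative
Point 4:
  φ: 26′ + 25″ = 26.41667′; 17 + 26.41667/60 = 17.440278
  S → negative
  Lon: 64° + 13/60 + 49.4/3600 = 64 + 0.216667 + 0.013722 = 64.230389
  E ⇒ keep positive
Point 5:
  Latitude: 34.23′ = 0.570500°; total 83.570500
  S ⇒ negate
  Lon: 1 + 1.13/60 = 1.018833
  hemisphere W, so the sign is −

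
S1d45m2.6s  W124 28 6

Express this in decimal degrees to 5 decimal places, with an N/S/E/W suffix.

1.75072° S, 124.46833° W

φ: 45′ + 2.6″ = 45.04333′; 1 + 45.04333/60 = 1.750722
Lon: 28′ + 6″ = 28.10000′; 124 + 28.10000/60 = 124.468333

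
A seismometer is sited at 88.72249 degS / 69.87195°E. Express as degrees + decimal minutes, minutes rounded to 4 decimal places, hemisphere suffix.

Latitude: fractional part 0.722490 → 43.349400 minutes
Lon: 69° + 0.871950 × 60 = 69° 52.317000′

88° 43.3494′ S, 69° 52.3170′ E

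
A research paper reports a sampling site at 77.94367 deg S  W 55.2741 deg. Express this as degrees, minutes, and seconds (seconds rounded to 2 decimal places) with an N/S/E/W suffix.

77°56′37.21″ S, 55°16′26.76″ W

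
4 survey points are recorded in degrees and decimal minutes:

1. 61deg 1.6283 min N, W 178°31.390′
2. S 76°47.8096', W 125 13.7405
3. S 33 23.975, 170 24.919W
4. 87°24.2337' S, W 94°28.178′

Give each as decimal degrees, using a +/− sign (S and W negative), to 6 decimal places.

Point 1:
  φ: 61 + 1.6283/60 = 61.0271383
  N → positive
  Longitude: 31.39′ = 0.523167°; total 178.5231667
  W → negative
Point 2:
  Lat: 47.8096′ = 0.796827°; total 76.7968267
  hemisphere S, so the sign is −
  Lon: 13.7405′ = 0.229008°; total 125.2290083
  W ⇒ negate
Point 3:
  φ: 33 + 23.975/60 = 33.3995833
  hemisphere S, so the sign is −
  λ: 24.919′ = 0.415317°; total 170.4153167
  W ⇒ negate
Point 4:
  φ: 87 + 24.2337/60 = 87.4038950
  S → negative
  λ: 28.178′ = 0.469633°; total 94.4696333
  hemisphere W, so the sign is −

1. 61.027138, -178.523167
2. -76.796827, -125.229008
3. -33.399583, -170.415317
4. -87.403895, -94.469633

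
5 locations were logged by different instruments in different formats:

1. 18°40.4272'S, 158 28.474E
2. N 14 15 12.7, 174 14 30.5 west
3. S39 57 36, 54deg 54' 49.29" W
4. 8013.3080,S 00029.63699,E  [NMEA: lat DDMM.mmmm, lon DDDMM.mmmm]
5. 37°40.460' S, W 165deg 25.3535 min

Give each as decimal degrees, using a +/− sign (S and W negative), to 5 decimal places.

1. -18.67379, 158.47457
2. 14.25353, -174.24181
3. -39.96000, -54.91369
4. -80.22180, 0.49395
5. -37.67433, -165.42256

Point 1:
  Lat: 18 + 40.4272/60 = 18.673787
  S → negative
  Longitude: 158 + 28.474/60 = 158.474567
  E ⇒ keep positive
Point 2:
  Latitude: 15′ + 12.7″ = 15.21167′; 14 + 15.21167/60 = 14.253528
  N → positive
  λ: 174° + 14/60 + 30.5/3600 = 174 + 0.233333 + 0.008472 = 174.241806
  hemisphere W, so the sign is −
Point 3:
  φ: 57′ + 36″ = 57.60000′; 39 + 57.60000/60 = 39.960000
  S ⇒ negate
  λ: 54′ + 49.29″ = 54.82150′; 54 + 54.82150/60 = 54.913692
  hemisphere W, so the sign is −
Point 4:
  φ: split at 2 digits → 80° and 13.308′; 80 + 13.308/60 = 80.221800
  S ⇒ negate
  λ: split at 3 digits → 000° and 29.63699′; 0 + 29.63699/60 = 0.493950
  E → positive
Point 5:
  φ: 37 + 40.46/60 = 37.674333
  hemisphere S, so the sign is −
  λ: 165 + 25.3535/60 = 165.422558
  hemisphere W, so the sign is −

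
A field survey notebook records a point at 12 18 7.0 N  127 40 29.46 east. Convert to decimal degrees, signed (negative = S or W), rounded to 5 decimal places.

φ: 12 + 18/60 + 7/3600 = 12.301944
N ⇒ keep positive
Lon: 127° + 40/60 + 29.46/3600 = 127 + 0.666667 + 0.008183 = 127.674850
E → positive

12.30194, 127.67485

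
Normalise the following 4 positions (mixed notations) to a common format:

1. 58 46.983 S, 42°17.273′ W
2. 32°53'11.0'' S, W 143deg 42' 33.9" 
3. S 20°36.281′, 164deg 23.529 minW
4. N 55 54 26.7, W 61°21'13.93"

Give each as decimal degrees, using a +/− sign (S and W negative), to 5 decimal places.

Point 1:
  Latitude: 58 + 46.983/60 = 58.783050
  S ⇒ negate
  Lon: 17.273′ = 0.287883°; total 42.287883
  W → negative
Point 2:
  Latitude: 32° + 53/60 + 11/3600 = 32 + 0.883333 + 0.003056 = 32.886389
  hemisphere S, so the sign is −
  Longitude: 143° + 42/60 + 33.9/3600 = 143 + 0.700000 + 0.009417 = 143.709417
  hemisphere W, so the sign is −
Point 3:
  Lat: 20 + 36.281/60 = 20.604683
  S ⇒ negate
  Lon: 164 + 23.529/60 = 164.392150
  W ⇒ negate
Point 4:
  Latitude: 54′ + 26.7″ = 54.44500′; 55 + 54.44500/60 = 55.907417
  N ⇒ keep positive
  Lon: 61 + 21/60 + 13.93/3600 = 61.353869
  W ⇒ negate

1. -58.78305, -42.28788
2. -32.88639, -143.70942
3. -20.60468, -164.39215
4. 55.90742, -61.35387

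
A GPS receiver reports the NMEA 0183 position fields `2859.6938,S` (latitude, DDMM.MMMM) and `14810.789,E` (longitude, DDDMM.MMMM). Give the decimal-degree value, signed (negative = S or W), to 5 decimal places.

-28.99490, 148.17982

Lat: split at 2 digits → 28° and 59.6938′; 28 + 59.6938/60 = 28.994897
hemisphere S, so the sign is −
Longitude: split at 3 digits → 148° and 10.789′; 148 + 10.789/60 = 148.179817
E → positive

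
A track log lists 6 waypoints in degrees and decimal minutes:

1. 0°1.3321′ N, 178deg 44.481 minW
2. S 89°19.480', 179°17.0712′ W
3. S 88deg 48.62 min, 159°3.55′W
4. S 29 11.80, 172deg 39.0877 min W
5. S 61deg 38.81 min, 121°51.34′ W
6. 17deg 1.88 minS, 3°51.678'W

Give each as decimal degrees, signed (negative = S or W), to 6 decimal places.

1. 0.022202, -178.741350
2. -89.324667, -179.284520
3. -88.810333, -159.059167
4. -29.196667, -172.651462
5. -61.646833, -121.855667
6. -17.031333, -3.861300

Point 1:
  φ: 1.3321′ = 0.022202°; total 0.0222017
  N ⇒ keep positive
  λ: 178 + 44.481/60 = 178.7413500
  hemisphere W, so the sign is −
Point 2:
  φ: 89 + 19.48/60 = 89.3246667
  S ⇒ negate
  λ: 179 + 17.0712/60 = 179.2845200
  W ⇒ negate
Point 3:
  Lat: 88 + 48.62/60 = 88.8103333
  hemisphere S, so the sign is −
  Longitude: 159 + 3.55/60 = 159.0591667
  W → negative
Point 4:
  Lat: 29 + 11.8/60 = 29.1966667
  S → negative
  λ: 39.0877′ = 0.651462°; total 172.6514617
  W → negative
Point 5:
  Latitude: 38.81′ = 0.646833°; total 61.6468333
  hemisphere S, so the sign is −
  λ: 51.34′ = 0.855667°; total 121.8556667
  hemisphere W, so the sign is −
Point 6:
  Latitude: 17 + 1.88/60 = 17.0313333
  hemisphere S, so the sign is −
  λ: 51.678′ = 0.861300°; total 3.8613000
  W → negative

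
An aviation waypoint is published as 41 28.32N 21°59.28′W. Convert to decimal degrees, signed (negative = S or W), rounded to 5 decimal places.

φ: 28.32′ = 0.472000°; total 41.472000
N → positive
Longitude: 59.28′ = 0.988000°; total 21.988000
W ⇒ negate

41.47200, -21.98800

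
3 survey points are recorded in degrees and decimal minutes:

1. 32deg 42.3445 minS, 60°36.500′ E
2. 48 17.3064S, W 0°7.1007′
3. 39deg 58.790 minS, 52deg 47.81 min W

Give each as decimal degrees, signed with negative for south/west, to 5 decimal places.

Point 1:
  Latitude: 42.3445′ = 0.705742°; total 32.705742
  S ⇒ negate
  λ: 36.5′ = 0.608333°; total 60.608333
  E → positive
Point 2:
  φ: 48 + 17.3064/60 = 48.288440
  hemisphere S, so the sign is −
  Longitude: 7.1007′ = 0.118345°; total 0.118345
  W → negative
Point 3:
  Lat: 58.79′ = 0.979833°; total 39.979833
  S → negative
  Longitude: 47.81′ = 0.796833°; total 52.796833
  W → negative

1. -32.70574, 60.60833
2. -48.28844, -0.11835
3. -39.97983, -52.79683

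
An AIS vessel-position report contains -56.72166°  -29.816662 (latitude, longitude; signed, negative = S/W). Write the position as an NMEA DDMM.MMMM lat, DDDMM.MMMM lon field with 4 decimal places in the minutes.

Latitude is negative → S; |value| = 56.721660
φ: 56° + 0.721660 × 60 = 56° 43.299600′
Longitude is negative → W; |value| = 29.816662
λ: 29° + 0.816662 × 60 = 29° 48.999720′

5643.2996,S / 02948.9997,W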